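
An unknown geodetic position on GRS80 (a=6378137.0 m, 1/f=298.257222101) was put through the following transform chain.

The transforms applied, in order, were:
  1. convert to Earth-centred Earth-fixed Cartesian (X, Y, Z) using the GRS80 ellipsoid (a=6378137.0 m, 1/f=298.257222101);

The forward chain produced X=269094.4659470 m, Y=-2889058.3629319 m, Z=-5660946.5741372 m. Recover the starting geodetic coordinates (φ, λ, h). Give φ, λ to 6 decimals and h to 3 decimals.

φ=-63.018138°, λ=-84.678674°, h=57.123 m

start: X=269094.4659, Y=-2889058.3629, Z=-5660946.5741 m
→ geod (Bowring, a=6378137.000): φ=-63.01813800°, λ=-84.67867400°, h=57.1230 m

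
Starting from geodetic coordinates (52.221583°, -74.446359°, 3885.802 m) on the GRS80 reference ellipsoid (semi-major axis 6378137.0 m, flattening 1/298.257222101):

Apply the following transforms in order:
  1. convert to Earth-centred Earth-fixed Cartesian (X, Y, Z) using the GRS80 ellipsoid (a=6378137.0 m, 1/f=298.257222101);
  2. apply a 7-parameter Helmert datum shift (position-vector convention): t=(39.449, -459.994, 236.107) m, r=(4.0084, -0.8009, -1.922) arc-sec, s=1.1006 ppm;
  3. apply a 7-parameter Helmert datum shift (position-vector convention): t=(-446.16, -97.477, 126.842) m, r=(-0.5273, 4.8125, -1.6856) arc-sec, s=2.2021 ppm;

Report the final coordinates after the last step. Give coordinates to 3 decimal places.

X=1050171.169 m, Y=-3775082.454 m, Z=5021311.816 m

start: φ=52.221583°, λ=-74.446359°, h=3885.802 m
→ ECEF (a=6378137.000, f=1/298.257222101): X=1050542.7728, Y=-3774409.4033, Z=5021016.4136
→ Helmert 7p (PV): X=1050528.7116, Y=-3774980.9154, Z=5021188.7767
→ Helmert 7p (PV): X=1050171.1686, Y=-3775082.4539, Z=5021311.8157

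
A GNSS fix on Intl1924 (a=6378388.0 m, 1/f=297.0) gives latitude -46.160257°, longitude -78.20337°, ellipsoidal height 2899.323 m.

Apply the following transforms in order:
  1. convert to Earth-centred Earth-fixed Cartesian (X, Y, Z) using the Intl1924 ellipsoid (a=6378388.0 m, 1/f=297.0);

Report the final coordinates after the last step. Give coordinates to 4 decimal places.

start: φ=-46.160257°, λ=-78.203370°, h=2899.323 m
→ ECEF (a=6378388.000, f=1/297.0): X=905193.1097, Y=-4334188.5308, Z=-4579778.3663

X=905193.1097 m, Y=-4334188.5308 m, Z=-4579778.3663 m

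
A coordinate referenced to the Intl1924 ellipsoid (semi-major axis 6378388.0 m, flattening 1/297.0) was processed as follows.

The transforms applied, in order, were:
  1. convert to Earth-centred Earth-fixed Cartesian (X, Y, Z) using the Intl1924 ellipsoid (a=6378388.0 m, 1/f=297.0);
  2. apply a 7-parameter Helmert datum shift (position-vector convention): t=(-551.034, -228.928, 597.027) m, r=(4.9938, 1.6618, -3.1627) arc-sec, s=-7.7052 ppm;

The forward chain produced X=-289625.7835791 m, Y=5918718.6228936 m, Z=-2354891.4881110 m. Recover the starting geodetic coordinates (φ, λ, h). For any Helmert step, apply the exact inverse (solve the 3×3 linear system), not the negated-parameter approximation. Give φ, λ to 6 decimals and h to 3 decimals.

start: X=-289625.7836, Y=5918718.6229, Z=-2354891.4881 m
→ Helmert⁻¹: X=-289148.7545, Y=5918931.6925, Z=-2355652.2954
→ geod (Bowring, a=6378388.000): φ=-21.81137500°, λ=92.79676200°, h=1581.0430 m

φ=-21.811375°, λ=92.796762°, h=1581.043 m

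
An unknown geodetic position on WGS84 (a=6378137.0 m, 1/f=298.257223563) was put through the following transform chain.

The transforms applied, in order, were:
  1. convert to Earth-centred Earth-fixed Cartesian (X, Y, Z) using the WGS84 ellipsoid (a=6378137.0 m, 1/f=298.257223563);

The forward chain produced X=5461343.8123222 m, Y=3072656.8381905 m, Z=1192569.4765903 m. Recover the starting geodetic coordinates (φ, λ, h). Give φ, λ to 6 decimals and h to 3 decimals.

start: X=5461343.8123, Y=3072656.8382, Z=1192569.4766 m
→ geod (Bowring, a=6378137.000): φ=10.84612800°, λ=29.36294100°, h=1463.3860 m

φ=10.846128°, λ=29.362941°, h=1463.386 m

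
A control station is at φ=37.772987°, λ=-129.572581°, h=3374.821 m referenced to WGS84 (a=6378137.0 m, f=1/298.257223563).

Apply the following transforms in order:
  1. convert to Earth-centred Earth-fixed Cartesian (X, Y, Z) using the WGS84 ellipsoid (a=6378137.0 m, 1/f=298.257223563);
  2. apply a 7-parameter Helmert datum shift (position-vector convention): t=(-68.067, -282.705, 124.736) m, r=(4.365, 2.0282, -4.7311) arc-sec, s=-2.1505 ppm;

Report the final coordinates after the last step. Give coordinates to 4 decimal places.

X=-3217604.3281 m, Y=-3893354.4174 m, Z=3887690.4806 m

start: φ=37.772987°, λ=-129.572581°, h=3374.821 m
→ ECEF (a=6378137.000, f=1/298.257223563): X=-3217492.1120, Y=-3893071.6138, Z=3887624.8529
→ Helmert 7p (PV): X=-3217604.3281, Y=-3893354.4174, Z=3887690.4806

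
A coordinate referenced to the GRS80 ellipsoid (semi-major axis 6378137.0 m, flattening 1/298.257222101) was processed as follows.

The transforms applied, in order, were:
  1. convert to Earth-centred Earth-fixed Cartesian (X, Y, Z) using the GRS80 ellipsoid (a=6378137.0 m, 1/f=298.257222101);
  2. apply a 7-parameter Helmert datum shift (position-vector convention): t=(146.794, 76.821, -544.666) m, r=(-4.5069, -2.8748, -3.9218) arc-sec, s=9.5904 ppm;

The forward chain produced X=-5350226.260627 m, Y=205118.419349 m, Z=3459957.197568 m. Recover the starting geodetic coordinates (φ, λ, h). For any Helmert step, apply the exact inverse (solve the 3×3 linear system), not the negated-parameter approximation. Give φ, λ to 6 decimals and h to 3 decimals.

start: X=-5350226.2606, Y=205118.4193, Z=3459957.1976 m
→ Helmert⁻¹: X=-5350277.4069, Y=204862.2916, Z=3460547.7216
→ geod (Bowring, a=6378137.000): φ=33.05115900°, λ=177.80721400°, h=3359.1240 m

φ=33.051159°, λ=177.807214°, h=3359.124 m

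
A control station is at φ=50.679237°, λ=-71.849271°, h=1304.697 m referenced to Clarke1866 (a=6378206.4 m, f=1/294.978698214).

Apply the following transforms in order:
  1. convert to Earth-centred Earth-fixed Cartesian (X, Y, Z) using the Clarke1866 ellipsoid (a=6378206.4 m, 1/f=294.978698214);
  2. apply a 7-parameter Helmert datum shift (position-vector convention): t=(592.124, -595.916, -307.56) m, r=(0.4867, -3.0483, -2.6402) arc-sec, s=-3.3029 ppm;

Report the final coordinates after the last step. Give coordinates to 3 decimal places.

start: φ=50.679237°, λ=-71.849271°, h=1304.697 m
→ ECEF (a=6378206.400, f=1/294.978698214): X=1261853.0295, Y=-3849100.3368, Z=4911815.9696
→ Helmert 7p (PV): X=1262319.1278, Y=-3849711.2812, Z=4911501.7524

X=1262319.128 m, Y=-3849711.281 m, Z=4911501.752 m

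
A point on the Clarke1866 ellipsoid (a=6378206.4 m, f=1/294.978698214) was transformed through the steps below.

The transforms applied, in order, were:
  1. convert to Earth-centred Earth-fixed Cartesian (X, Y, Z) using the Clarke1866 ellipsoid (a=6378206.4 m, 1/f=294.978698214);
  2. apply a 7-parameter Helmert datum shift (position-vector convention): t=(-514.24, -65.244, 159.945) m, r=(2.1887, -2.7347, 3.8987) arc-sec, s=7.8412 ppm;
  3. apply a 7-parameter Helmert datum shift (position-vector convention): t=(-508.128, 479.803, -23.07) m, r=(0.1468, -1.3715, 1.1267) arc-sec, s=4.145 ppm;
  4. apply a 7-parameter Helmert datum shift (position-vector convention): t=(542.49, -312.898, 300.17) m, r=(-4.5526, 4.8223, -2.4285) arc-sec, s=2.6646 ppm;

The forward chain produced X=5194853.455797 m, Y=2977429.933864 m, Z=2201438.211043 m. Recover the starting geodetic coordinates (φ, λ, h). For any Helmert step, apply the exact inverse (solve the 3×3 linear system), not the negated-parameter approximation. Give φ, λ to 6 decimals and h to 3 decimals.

start: X=5194853.4558, Y=2977429.9339, Z=2201438.2110 m
→ Helmert⁻¹: X=5194210.6009, Y=2977747.4658, Z=2201319.3360
→ Helmert⁻¹: X=5194728.0966, Y=2977228.5131, Z=2201296.6216
→ Helmert⁻¹: X=5195287.0548, Y=2977195.5686, Z=2201018.9457
→ geod (Bowring, a=6378206.400): φ=20.30862800°, λ=29.81516700°, h=3970.2570 m

φ=20.308628°, λ=29.815167°, h=3970.257 m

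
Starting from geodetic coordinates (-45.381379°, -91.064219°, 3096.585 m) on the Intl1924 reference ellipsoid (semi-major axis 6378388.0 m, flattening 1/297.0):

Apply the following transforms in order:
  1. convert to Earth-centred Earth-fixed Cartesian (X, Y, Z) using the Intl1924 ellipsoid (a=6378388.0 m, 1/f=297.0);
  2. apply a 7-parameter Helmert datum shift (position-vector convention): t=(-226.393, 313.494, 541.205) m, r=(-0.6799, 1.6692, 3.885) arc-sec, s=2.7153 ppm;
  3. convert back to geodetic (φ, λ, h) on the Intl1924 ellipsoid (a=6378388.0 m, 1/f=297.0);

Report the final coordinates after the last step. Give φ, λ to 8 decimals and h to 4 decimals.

φ=-45.37974180°, λ=-91.06656590°, h=2511.3839 m

start: φ=-45.381379°, λ=-91.064219°, h=3096.585 m
→ ECEF (a=6378388.000, f=1/297.0): X=-83391.2578, Y=-4489130.1912, Z=-4519504.7174
→ Helmert 7p (PV): X=-83569.8984, Y=-4488845.3546, Z=-4518960.3120
→ geod (Bowring, a=6378388.000): φ=-45.37974180°, λ=-91.06656590°, h=2511.3839 m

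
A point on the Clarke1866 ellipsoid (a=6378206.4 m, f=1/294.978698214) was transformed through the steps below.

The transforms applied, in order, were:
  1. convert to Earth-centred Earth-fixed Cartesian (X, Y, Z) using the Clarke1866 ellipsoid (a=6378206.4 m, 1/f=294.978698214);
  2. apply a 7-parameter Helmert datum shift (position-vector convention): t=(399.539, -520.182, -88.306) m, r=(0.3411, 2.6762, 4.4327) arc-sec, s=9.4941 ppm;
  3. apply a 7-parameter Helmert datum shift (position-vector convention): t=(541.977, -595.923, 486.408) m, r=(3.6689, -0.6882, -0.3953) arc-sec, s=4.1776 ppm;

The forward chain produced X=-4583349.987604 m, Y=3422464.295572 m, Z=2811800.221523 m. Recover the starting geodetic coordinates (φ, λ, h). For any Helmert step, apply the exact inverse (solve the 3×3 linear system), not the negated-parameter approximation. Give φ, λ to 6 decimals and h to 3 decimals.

φ=26.321182°, λ=143.245974°, h=927.740 m

start: X=-4583349.9876, Y=3422464.2956, Z=2811800.2215 m
→ Helmert⁻¹: X=-4583869.9955, Y=3423087.1384, Z=2811256.4755
→ Helmert⁻¹: X=-4584188.9103, Y=3423677.9813, Z=2811252.9509
→ geod (Bowring, a=6378206.400): φ=26.32118200°, λ=143.24597400°, h=927.7400 m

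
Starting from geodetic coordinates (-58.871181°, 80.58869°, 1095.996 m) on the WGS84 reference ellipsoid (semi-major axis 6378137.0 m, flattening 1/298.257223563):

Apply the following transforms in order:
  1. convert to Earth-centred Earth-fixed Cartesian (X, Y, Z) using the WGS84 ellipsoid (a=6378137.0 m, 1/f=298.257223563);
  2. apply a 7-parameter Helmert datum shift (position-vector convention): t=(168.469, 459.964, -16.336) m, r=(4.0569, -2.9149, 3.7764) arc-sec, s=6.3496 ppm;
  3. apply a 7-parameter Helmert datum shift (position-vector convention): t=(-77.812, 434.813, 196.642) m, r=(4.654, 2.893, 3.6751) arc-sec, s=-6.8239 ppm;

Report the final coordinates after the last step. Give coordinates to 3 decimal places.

start: φ=-58.871181°, λ=80.588690°, h=1095.996 m
→ ECEF (a=6378137.000, f=1/298.257223563): X=540591.3444, Y=3261452.0074, Z=-5437469.9398
→ Helmert 7p (PV): X=540780.3752, Y=3262049.5248, Z=-5437449.0140
→ Helmert 7p (PV): X=540564.4889, Y=3262594.3987, Z=-5437149.2503

X=540564.489 m, Y=3262594.399 m, Z=-5437149.250 m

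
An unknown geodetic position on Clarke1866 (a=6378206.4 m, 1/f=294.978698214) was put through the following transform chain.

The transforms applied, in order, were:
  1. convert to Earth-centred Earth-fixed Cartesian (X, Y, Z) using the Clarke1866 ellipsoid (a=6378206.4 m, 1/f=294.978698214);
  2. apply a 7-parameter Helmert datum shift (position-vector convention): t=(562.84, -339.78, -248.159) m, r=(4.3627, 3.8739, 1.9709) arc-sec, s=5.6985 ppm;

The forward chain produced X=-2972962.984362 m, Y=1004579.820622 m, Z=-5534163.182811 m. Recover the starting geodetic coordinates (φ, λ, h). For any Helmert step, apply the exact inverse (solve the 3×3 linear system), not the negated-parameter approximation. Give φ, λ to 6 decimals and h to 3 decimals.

φ=-60.606907°, λ=161.327901°, h=207.779 m

start: X=-2972962.9844, Y=1004579.8206, Z=-5534163.1828 m
→ Helmert⁻¹: X=-2973395.3441, Y=1004825.2369, Z=-5533960.5859
→ geod (Bowring, a=6378206.400): φ=-60.60690700°, λ=161.32790100°, h=207.7790 m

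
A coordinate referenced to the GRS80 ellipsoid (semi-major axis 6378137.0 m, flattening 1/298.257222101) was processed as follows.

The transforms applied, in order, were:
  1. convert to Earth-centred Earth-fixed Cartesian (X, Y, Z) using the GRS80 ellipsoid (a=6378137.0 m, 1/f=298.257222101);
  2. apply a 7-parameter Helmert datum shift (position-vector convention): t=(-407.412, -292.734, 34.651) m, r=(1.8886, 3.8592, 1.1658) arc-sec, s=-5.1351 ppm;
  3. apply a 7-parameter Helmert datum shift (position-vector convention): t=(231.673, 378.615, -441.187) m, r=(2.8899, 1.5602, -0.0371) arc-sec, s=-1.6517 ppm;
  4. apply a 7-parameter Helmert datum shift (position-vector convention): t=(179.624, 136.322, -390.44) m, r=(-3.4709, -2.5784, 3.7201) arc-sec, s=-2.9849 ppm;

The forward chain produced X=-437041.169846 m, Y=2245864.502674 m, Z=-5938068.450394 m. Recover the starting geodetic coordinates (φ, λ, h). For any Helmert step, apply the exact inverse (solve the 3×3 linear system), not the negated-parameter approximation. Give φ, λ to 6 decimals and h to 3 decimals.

start: X=-437041.1698, Y=2245864.5027, Z=-5938068.4504 m
→ Helmert⁻¹: X=-437255.8171, Y=2245842.6854, Z=-5937652.4762
→ Helmert⁻¹: X=-437443.7068, Y=2245384.5158, Z=-5937255.8639
→ Helmert⁻¹: X=-436914.7594, Y=2245636.8876, Z=-5937349.7397
→ geod (Bowring, a=6378137.000): φ=-69.05634400°, λ=101.01001000°, h=3348.5410 m

φ=-69.056344°, λ=101.010010°, h=3348.541 m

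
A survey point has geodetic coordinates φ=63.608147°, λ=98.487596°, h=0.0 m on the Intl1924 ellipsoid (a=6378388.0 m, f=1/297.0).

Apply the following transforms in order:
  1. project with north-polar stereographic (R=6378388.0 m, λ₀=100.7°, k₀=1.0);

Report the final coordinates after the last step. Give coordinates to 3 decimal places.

E=-115469.534 m, N=-2988888.333 m

start: φ=63.608147°, λ=98.487596°, h=0.000 m
→ stereo (R=6378388.0, λ₀=100.7°): E=-115469.5344, N=-2988888.3326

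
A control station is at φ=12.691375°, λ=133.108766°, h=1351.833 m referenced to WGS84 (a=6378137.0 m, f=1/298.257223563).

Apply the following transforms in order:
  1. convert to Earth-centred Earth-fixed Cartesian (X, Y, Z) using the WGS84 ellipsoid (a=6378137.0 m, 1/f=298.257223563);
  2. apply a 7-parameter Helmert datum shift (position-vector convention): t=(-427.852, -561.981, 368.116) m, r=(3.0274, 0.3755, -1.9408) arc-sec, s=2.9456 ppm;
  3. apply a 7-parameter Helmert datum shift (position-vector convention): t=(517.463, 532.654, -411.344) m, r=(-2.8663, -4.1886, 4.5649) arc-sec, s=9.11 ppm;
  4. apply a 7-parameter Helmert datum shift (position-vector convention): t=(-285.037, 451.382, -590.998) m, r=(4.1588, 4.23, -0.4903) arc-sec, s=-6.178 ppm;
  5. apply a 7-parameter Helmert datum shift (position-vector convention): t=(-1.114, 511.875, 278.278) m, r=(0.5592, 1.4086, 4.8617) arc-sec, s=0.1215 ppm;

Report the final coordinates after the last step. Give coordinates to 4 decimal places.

X=-4254184.4649 m, Y=4545121.9935 m, Z=1392211.3822 m

start: φ=12.691375°, λ=133.108766°, h=1351.833 m
→ ECEF (a=6378137.000, f=1/298.257223563): X=-4253820.5906, Y=4544338.0177, Z=1392413.8304
→ Helmert 7p (PV): X=-4254215.6788, Y=4543809.0111, Z=1392860.4905
→ Helmert 7p (PV): X=-4253865.8178, Y=4544308.2629, Z=1392312.3024
→ Helmert 7p (PV): X=-4254085.2196, Y=4544713.6095, Z=1391891.5625
→ Helmert 7p (PV): X=-4254184.4649, Y=4545121.9935, Z=1392211.3822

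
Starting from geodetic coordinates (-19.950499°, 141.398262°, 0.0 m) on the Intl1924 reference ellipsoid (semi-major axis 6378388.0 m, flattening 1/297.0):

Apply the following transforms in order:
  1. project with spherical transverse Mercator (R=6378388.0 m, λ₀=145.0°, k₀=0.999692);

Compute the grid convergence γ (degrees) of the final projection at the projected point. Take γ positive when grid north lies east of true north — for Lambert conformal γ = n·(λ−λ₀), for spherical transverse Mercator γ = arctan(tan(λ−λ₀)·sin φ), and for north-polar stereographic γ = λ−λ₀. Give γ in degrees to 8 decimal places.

1.23037460

start: φ=-19.950499°, λ=141.398262°, h=0.000 m
→ into tm (λ₀=145.0°): φ=-19.95049900°, λ−λ₀=-3.60173800°
convergence γ = 1.23037460°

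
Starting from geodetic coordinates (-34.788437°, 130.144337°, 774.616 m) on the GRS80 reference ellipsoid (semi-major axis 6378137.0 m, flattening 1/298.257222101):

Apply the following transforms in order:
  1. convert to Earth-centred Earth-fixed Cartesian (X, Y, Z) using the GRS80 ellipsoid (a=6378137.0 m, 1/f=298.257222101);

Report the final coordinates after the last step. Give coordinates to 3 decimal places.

X=-3381202.973 m, Y=4009007.076 m, Z=-3619058.137 m

start: φ=-34.788437°, λ=130.144337°, h=774.616 m
→ ECEF (a=6378137.000, f=1/298.257222101): X=-3381202.9730, Y=4009007.0761, Z=-3619058.1370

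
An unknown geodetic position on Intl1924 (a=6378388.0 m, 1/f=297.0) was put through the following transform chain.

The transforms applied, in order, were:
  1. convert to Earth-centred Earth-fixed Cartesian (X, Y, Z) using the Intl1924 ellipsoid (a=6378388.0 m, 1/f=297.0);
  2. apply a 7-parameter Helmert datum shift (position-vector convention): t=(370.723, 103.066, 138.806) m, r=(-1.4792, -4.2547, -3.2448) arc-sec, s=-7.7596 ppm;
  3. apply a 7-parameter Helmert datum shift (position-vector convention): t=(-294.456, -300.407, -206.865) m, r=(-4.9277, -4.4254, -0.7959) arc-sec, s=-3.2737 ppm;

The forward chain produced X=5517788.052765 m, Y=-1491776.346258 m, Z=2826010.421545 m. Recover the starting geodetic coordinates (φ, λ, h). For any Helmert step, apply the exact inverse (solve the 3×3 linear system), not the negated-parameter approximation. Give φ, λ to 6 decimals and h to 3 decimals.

start: X=5517788.0528, Y=-1491776.3463, Z=2826010.4215 m
→ Helmert⁻¹: X=5518166.9619, Y=-1491527.0447, Z=2826072.5140
→ Helmert⁻¹: X=5517920.8089, Y=-1491575.1466, Z=2825831.1194
→ geod (Bowring, a=6378388.000): φ=26.46045300°, λ=-15.12638000°, h=2175.8820 m

φ=26.460453°, λ=-15.126380°, h=2175.882 m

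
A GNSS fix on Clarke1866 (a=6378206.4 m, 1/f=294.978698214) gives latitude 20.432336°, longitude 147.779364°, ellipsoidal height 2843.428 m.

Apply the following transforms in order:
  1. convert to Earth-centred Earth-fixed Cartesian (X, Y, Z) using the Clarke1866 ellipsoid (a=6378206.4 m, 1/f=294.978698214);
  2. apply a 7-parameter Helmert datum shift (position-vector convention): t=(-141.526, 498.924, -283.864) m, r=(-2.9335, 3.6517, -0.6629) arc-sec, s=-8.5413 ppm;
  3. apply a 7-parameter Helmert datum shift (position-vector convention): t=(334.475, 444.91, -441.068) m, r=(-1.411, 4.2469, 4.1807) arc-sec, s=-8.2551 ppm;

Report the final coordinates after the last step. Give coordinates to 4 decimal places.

start: φ=20.432336°, λ=147.779364°, h=2843.428 m
→ ECEF (a=6378206.400, f=1/294.978698214): X=-5060824.4055, Y=3189517.3634, Z=2213472.0359
→ Helmert 7p (PV): X=-5060873.2681, Y=3190036.7890, Z=2213213.5008
→ Helmert 7p (PV): X=-5060516.1035, Y=3190367.9288, Z=2212836.5408

X=-5060516.1035 m, Y=3190367.9288 m, Z=2212836.5408 m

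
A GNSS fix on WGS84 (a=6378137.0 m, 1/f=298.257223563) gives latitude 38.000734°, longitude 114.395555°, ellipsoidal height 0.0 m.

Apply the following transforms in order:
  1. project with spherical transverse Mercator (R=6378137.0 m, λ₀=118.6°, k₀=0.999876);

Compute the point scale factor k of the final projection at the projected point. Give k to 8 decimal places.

start: φ=38.000734°, λ=114.395555°, h=0.000 m
→ into tm (λ₀=118.6°): φ=38.00073400°, λ−λ₀=-4.20444500°
scale k = 1.00154883

1.00154883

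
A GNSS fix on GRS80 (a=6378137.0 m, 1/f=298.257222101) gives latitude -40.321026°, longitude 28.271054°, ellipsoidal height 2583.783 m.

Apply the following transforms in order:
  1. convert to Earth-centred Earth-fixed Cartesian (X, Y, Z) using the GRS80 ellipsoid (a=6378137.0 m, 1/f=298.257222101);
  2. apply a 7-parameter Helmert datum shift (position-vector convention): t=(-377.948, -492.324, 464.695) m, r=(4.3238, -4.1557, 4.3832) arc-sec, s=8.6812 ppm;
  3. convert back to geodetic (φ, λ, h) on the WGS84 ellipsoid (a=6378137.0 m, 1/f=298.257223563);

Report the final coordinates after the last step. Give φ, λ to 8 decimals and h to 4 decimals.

start: φ=-40.321026°, λ=28.271054°, h=2583.783 m
→ ECEF (a=6378137.000, f=1/298.257222101): X=4290577.5605, Y=2307442.6978, Z=-4106899.5428
→ Helmert 7p (PV): X=4290270.5696, Y=2307147.6734, Z=-4106335.6860
→ geod (Bowring, a=6378137.000): φ=-40.31954470°, λ=28.26970809°, h=1906.2521 m

φ=-40.31954470°, λ=28.26970809°, h=1906.2521 m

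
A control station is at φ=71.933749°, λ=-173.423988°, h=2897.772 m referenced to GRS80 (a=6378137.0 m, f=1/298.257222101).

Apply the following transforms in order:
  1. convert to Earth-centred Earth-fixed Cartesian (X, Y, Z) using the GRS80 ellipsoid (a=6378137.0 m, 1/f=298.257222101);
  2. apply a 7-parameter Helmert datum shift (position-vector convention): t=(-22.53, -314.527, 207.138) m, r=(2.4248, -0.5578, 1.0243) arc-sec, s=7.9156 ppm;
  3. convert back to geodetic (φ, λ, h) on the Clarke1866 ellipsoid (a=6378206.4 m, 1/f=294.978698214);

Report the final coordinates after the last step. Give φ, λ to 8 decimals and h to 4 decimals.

start: φ=71.933749°, λ=-173.423988°, h=2897.772 m
→ ECEF (a=6378137.000, f=1/298.257222101): X=-1971816.4260, Y=-227310.3937, Z=6044152.6533
→ Helmert 7p (PV): X=-1971869.7805, Y=-227707.5662, Z=6044399.6298
→ geod (Bowring, a=6378206.400): φ=71.93485600°, λ=-173.41277551°, h=3308.6914 m

φ=71.93485600°, λ=-173.41277551°, h=3308.6914 m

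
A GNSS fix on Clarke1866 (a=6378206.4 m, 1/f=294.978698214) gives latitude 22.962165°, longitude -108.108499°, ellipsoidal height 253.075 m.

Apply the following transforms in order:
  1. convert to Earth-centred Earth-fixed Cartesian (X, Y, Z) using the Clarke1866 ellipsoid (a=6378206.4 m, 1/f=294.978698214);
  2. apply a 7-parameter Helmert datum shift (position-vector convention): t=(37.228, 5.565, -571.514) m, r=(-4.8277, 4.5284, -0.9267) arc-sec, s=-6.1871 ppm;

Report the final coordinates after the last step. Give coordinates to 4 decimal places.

start: φ=22.962165°, λ=-108.108499°, h=253.075 m
→ ECEF (a=6378206.400, f=1/294.978698214): X=-1826386.3855, Y=-5585030.5826, Z=2472816.5935
→ Helmert 7p (PV): X=-1826308.6609, Y=-5584924.3802, Z=2472400.5955

X=-1826308.6609 m, Y=-5584924.3802 m, Z=2472400.5955 m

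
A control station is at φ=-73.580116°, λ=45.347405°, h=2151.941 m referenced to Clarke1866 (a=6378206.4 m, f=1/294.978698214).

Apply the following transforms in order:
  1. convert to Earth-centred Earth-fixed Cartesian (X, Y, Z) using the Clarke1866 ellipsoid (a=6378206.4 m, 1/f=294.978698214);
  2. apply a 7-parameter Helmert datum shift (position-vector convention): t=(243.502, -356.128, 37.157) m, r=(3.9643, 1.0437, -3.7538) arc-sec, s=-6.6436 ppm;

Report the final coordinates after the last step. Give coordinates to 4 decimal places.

start: φ=-73.580116°, λ=45.347405°, h=2151.941 m
→ ECEF (a=6378206.400, f=1/294.978698214): X=1271520.3066, Y=1287033.9349, Z=-6097741.2084
→ Helmert 7p (PV): X=1271747.9292, Y=1286763.3108, Z=-6097645.2383

X=1271747.9292 m, Y=1286763.3108 m, Z=-6097645.2383 m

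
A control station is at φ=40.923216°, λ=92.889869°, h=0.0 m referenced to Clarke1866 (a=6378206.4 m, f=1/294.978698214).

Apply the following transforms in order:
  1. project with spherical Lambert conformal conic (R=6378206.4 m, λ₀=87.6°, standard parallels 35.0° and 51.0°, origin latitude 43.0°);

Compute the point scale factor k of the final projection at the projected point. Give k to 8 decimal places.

0.99100615

start: φ=40.923216°, λ=92.889869°, h=0.000 m
→ into lcc (λ₀=87.6°): φ=40.92321600°, λ−λ₀=5.28986900°
scale k = 0.99100615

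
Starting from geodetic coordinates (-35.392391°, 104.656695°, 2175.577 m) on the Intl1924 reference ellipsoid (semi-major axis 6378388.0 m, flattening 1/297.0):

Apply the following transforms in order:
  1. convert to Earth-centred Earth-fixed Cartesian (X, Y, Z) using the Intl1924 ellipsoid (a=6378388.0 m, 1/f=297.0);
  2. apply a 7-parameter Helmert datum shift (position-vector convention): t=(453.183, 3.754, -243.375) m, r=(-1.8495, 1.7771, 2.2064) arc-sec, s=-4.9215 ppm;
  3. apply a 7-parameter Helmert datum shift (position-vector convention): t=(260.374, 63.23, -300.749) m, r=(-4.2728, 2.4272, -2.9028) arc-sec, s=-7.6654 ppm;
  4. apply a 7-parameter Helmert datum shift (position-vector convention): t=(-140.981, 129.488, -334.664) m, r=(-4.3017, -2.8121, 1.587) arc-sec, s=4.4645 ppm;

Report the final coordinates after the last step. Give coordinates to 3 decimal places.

start: φ=-35.392391°, λ=104.656695°, h=2175.577 m
→ ECEF (a=6378388.000, f=1/297.0): X=-1317596.1249, Y=5037887.6926, Z=-3674759.1185
→ Helmert 7p (PV): X=-1317222.0072, Y=5037819.6084, Z=-3675018.2289
→ Helmert 7p (PV): X=-1316923.8837, Y=5037786.6310, Z=-3675379.6655
→ Helmert 7p (PV): X=-1317059.3966, Y=5037851.8266, Z=-3675853.7572

X=-1317059.397 m, Y=5037851.827 m, Z=-3675853.757 m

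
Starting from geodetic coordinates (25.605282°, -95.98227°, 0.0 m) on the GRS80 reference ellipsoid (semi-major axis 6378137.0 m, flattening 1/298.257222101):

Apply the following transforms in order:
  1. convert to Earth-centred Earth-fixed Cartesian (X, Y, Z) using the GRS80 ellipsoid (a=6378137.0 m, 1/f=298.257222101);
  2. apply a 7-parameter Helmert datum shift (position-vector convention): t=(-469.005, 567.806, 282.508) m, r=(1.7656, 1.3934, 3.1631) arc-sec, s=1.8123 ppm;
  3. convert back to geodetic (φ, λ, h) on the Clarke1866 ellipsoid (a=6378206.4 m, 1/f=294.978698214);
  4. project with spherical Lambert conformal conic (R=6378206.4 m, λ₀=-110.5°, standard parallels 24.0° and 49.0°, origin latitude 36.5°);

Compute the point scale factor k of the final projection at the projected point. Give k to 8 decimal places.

start: φ=25.605282°, λ=-95.982270°, h=0.000 m
→ ECEF (a=6378137.000, f=1/298.257222101): X=-599827.3138, Y=-5724013.8744, Z=2739693.0194
→ Helmert 7p (PV): X=-600191.1194, Y=-5723489.0920, Z=2739935.5477
→ geod (Bowring, a=6378206.400): φ=25.61081529°, λ=-95.98641687°, h=-356.7056 m
→ into lcc (λ₀=-110.5°): φ=25.61081529°, λ−λ₀=14.51358313°
scale k = 0.99443691

0.99443691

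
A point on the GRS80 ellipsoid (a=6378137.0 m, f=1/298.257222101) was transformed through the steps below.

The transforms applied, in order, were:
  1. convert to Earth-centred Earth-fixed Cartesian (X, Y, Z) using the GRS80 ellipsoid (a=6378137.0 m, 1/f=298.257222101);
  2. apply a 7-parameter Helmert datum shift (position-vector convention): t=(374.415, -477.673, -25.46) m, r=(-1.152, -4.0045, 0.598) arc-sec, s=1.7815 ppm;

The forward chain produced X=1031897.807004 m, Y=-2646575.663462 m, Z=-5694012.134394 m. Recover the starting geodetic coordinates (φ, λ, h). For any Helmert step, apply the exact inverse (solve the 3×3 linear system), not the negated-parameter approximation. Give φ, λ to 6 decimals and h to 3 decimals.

start: X=1031897.8070, Y=-2646575.6635, Z=-5694012.1344 m
→ Helmert⁻¹: X=1031403.3373, Y=-2646064.4653, Z=-5694011.3330
→ geod (Bowring, a=6378137.000): φ=-63.64493800°, λ=-68.70477600°, h=1961.2680 m

φ=-63.644938°, λ=-68.704776°, h=1961.268 m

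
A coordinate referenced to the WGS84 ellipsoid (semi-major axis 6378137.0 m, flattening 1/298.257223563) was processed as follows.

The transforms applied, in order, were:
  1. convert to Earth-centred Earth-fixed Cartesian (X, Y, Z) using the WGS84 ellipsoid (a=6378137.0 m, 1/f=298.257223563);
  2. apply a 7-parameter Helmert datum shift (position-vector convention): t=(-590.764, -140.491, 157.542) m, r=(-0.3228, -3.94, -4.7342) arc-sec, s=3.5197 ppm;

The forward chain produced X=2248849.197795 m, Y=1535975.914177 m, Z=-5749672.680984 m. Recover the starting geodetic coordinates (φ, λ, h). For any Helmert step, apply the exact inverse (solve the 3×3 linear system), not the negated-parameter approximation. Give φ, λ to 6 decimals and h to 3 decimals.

start: X=2248849.1978, Y=1535975.9142, Z=-5749672.6810 m
→ Helmert⁻¹: X=2249286.9545, Y=1536171.6227, Z=-5749850.5464
→ geod (Bowring, a=6378137.000): φ=-64.80080200°, λ=34.33148900°, h=1725.7570 m

φ=-64.800802°, λ=34.331489°, h=1725.757 m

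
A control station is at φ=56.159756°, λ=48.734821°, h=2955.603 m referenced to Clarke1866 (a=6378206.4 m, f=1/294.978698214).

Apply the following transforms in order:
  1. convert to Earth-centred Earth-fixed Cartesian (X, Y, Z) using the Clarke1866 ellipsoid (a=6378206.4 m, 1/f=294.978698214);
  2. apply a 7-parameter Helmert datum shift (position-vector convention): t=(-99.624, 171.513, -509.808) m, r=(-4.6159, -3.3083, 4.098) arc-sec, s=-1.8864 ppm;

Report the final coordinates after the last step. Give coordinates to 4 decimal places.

start: φ=56.159756°, λ=48.734821°, h=2955.603 m
→ ECEF (a=6378206.400, f=1/294.978698214): X=2349205.6704, Y=2677324.5215, Z=5276622.0939
→ Helmert 7p (PV): X=2348963.7907, Y=2677655.7399, Z=5276080.0967

X=2348963.7907 m, Y=2677655.7399 m, Z=5276080.0967 m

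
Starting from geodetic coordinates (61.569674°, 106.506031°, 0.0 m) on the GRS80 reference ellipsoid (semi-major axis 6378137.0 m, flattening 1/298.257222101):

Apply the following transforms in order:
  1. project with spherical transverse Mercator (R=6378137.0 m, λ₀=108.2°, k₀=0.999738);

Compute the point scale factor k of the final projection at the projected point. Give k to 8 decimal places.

start: φ=61.569674°, λ=106.506031°, h=0.000 m
→ into tm (λ₀=108.2°): φ=61.56967400°, λ−λ₀=-1.69396900°
scale k = 0.99983702

0.99983702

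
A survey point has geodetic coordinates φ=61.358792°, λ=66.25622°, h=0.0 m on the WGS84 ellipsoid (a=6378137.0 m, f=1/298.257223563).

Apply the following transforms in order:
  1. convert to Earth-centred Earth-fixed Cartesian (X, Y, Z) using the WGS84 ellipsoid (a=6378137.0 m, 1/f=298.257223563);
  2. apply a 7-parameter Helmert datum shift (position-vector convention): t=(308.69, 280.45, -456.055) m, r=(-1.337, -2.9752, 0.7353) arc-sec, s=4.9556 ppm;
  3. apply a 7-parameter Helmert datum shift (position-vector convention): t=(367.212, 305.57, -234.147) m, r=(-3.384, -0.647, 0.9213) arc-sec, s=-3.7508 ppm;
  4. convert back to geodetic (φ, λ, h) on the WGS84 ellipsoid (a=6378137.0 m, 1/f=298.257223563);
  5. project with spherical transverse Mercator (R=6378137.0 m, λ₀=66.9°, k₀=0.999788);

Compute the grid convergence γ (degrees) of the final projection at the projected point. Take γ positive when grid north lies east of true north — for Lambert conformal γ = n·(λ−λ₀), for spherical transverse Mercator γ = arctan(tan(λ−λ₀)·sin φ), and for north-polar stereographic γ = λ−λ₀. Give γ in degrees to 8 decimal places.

-0.56851791

start: φ=61.358792°, λ=66.256220°, h=0.000 m
→ ECEF (a=6378137.000, f=1/298.257223563): X=1234154.9338, Y=2805656.6377, Z=5574616.1388
→ Helmert 7p (PV): X=1234379.3283, Y=2805991.5256, Z=5574187.3249
→ Helmert 7p (PV): X=1234711.8925, Y=2806383.5347, Z=5573890.1069
→ geod (Bowring, a=6378137.000): φ=61.34866216°, λ=66.25216234°, h=-210.6712 m
→ into tm (λ₀=66.9°): φ=61.34866216°, λ−λ₀=-0.64783766°
convergence γ = -0.56851791°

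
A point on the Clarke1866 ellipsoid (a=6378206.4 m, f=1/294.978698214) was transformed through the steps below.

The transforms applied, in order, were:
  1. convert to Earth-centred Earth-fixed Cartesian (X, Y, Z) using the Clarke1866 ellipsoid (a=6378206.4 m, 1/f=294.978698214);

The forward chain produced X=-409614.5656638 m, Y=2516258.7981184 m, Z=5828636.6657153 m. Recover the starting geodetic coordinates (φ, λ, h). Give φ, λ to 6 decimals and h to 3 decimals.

φ=66.518469°, λ=99.245914°, h=1746.798 m

start: X=-409614.5657, Y=2516258.7981, Z=5828636.6657 m
→ geod (Bowring, a=6378206.400): φ=66.51846900°, λ=99.24591400°, h=1746.7980 m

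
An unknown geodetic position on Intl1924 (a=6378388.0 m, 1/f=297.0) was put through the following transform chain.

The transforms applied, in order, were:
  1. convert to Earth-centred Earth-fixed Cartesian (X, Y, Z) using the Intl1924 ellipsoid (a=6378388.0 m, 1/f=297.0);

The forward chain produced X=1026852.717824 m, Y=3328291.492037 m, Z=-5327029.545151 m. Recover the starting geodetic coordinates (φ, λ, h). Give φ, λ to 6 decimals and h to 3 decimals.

start: X=1026852.7178, Y=3328291.4920, Z=-5327029.5452 m
→ geod (Bowring, a=6378388.000): φ=-56.99795100°, λ=72.85383000°, h=1362.4110 m

φ=-56.997951°, λ=72.853830°, h=1362.411 m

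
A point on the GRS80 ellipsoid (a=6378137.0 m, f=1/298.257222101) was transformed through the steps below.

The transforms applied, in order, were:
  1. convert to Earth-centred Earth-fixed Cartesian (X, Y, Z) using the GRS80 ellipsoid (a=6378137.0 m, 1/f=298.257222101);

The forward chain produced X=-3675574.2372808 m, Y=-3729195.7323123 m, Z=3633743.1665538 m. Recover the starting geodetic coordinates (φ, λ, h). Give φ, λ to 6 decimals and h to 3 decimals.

start: X=-3675574.2373, Y=-3729195.7323, Z=3633743.1666 m
→ geod (Bowring, a=6378137.000): φ=34.94024000°, λ=-134.58510100°, h=2285.6370 m

φ=34.940240°, λ=-134.585101°, h=2285.637 m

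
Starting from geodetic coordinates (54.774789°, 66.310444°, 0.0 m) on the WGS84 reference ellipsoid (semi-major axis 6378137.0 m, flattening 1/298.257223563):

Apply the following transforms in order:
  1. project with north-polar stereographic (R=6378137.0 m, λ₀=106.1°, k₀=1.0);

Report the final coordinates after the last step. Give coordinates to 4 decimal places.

E=-2591632.3176 m, N=-3111726.9173 m

start: φ=54.774789°, λ=66.310444°, h=0.000 m
→ stereo (R=6378137.0, λ₀=106.1°): E=-2591632.3176, N=-3111726.9173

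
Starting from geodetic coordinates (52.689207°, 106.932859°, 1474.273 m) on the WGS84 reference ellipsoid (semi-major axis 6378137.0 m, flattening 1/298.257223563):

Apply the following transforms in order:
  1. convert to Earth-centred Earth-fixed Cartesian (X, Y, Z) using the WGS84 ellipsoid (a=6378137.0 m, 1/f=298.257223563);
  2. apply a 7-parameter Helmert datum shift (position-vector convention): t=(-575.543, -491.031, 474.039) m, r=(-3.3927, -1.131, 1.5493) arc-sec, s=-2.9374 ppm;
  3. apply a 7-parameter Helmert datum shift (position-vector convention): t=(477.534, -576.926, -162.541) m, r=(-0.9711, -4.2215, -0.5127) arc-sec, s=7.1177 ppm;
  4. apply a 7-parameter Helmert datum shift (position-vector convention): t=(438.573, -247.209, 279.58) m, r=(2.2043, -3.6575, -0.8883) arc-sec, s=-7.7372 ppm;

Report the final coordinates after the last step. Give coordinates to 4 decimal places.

X=-1128516.1982 m, Y=3705862.1511 m, Z=5051311.8187 m

start: φ=52.689207°, λ=106.932859°, h=1474.273 m
→ ECEF (a=6378137.000, f=1/298.257223563): X=-1128637.4629, Y=3707138.4278, Z=5050826.8435
→ Helmert 7p (PV): X=-1129265.2305, Y=3706711.1072, Z=5051218.8818
→ Helmert 7p (PV): X=-1128889.9017, Y=3706187.1529, Z=5051051.7303
→ Helmert 7p (PV): X=-1128516.1982, Y=3705862.1511, Z=5051311.8187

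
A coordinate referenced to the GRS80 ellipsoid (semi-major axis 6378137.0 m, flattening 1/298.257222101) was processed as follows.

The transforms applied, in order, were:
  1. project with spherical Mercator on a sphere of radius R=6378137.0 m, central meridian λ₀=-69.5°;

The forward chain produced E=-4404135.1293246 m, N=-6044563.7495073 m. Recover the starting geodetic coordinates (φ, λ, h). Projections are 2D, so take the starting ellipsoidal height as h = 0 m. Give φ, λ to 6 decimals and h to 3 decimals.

start: E=-4404135.1293, N=-6044563.7495 m
→ merc⁻¹: φ=-47.62421500°, λ=-109.06301900°

φ=-47.624215°, λ=-109.063019°, h=0.000 m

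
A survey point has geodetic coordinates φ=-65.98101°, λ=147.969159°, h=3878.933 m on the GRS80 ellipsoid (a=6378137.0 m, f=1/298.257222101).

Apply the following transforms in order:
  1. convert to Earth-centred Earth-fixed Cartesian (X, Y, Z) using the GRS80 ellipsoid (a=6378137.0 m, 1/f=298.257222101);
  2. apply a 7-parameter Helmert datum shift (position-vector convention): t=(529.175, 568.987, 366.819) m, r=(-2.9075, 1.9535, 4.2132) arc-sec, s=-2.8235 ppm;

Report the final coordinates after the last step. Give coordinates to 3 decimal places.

start: φ=-65.981010°, λ=147.969159°, h=3878.933 m
→ ECEF (a=6378137.000, f=1/298.257222101): X=-2208432.5560, Y=1381635.2855, Z=-5806629.0210
→ Helmert 7p (PV): X=-2207980.3604, Y=1382073.4120, Z=-5806244.3667

X=-2207980.360 m, Y=1382073.412 m, Z=-5806244.367 m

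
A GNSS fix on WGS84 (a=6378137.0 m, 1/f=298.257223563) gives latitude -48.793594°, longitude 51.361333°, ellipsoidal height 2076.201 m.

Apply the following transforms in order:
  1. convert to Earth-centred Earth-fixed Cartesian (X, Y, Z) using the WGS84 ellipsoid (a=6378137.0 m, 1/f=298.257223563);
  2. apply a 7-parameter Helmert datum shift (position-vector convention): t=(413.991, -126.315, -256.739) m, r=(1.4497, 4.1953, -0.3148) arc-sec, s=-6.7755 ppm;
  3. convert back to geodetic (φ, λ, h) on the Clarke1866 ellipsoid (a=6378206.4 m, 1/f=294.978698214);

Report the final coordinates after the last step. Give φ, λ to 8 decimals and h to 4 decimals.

φ=-48.79656817°, λ=51.35709064°, h=2396.7389 m

start: φ=-48.793594°, λ=51.361333°, h=2076.201 m
→ ECEF (a=6378137.000, f=1/298.257223563): X=2629439.2261, Y=3289286.3746, Z=-4777030.4457
→ Helmert 7p (PV): X=2629743.2601, Y=3289167.3344, Z=-4777285.1807
→ geod (Bowring, a=6378206.400): φ=-48.79656817°, λ=51.35709064°, h=2396.7389 m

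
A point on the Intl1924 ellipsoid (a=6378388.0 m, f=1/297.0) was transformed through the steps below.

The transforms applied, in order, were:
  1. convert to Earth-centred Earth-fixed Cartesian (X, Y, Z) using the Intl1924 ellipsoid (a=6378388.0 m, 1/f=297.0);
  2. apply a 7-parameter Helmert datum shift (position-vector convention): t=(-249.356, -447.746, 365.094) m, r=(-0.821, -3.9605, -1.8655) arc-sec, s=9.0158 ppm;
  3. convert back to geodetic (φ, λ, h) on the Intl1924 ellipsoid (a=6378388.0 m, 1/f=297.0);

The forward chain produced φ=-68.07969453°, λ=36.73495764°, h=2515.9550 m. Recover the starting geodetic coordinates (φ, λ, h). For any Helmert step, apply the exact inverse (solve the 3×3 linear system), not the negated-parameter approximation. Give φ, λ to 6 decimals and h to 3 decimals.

φ=-68.077771°, λ=36.742579°, h=2972.068 m

start: φ=-68.079695°, λ=36.734958°, h=2515.955 m
→ ECEF (a=6378388.000, f=1/297.0): X=1914583.1453, Y=1428904.2601, Z=-5896887.4063
→ Helmert⁻¹: X=1914689.0771, Y=1429379.9092, Z=-5897230.4070
→ geod (Bowring, a=6378388.000): φ=-68.07777100°, λ=36.74257900°, h=2972.0680 m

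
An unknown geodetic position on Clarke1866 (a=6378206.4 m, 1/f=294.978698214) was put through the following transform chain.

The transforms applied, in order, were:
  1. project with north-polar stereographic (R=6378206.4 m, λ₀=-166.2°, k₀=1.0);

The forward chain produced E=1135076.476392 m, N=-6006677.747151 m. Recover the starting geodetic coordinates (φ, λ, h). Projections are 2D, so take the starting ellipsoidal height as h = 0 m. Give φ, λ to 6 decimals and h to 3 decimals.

start: E=1135076.4764, N=-6006677.7472 m
→ stereo⁻¹: φ=38.79170600°, λ=-155.49905200°

φ=38.791706°, λ=-155.499052°, h=0.000 m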